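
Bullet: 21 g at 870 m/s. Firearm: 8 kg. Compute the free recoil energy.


v_r = m_p*v_p/m_gun = 0.021*870/8 = 2.28375 m/s, E_r = 0.5*m_gun*v_r^2 = 0.5*8*2.28375^2 = 20.86 J

20.86 J


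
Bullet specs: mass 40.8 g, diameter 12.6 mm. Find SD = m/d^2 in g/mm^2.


SD = m/d^2 = 40.8/12.6^2 = 0.257 g/mm^2

0.257 g/mm^2


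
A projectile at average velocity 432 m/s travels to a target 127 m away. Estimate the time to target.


t = d/v = 127/432 = 0.294 s

0.294 s


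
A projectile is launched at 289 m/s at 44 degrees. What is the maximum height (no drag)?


H = (v0*sin(theta))^2 / (2g) = (289*sin(44°))^2 / (2*9.81) = 2054 m

2054 m


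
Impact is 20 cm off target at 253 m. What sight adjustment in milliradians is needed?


1 mrad subtends 1 cm per 10 m of range, so adj = error_cm / (dist_m / 10) = 20 / (253/10) = 0.7905 mrad

0.7905 mrad


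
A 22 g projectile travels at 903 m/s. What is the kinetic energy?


E = 0.5*m*v^2 = 0.5*0.022*903^2 = 8969 J

8969 J


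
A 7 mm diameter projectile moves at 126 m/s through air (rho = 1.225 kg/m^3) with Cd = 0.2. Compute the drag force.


A = pi*(d/2)^2 = pi*(7/2000)^2 = 3.84845e-05 m^2
Fd = 0.5*Cd*rho*A*v^2 = 0.5*0.2*1.225*3.84845e-05*126^2 = 0.07485 N

0.07485 N


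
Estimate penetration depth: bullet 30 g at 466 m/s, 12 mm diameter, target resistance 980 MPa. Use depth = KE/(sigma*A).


A = pi*(d/2)^2 = pi*(12/2)^2 = 113.097 mm^2
E = 0.5*m*v^2 = 0.5*0.03*466^2 = 3257.34 J
depth = E/(sigma*A) = 3257.34 J / (980 MPa * 113.097 mm^2) = 3257.34/(980 * 113.097) m = 0.029389 m ≈ 29.39 mm

29.39 mm


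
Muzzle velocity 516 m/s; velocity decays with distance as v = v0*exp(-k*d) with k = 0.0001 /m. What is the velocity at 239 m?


v = v0*exp(-k*d) = 516*exp(-0.0001*239) = 503.8 m/s

503.8 m/s


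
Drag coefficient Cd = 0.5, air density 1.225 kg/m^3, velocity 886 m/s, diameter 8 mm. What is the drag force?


A = pi*(d/2)^2 = pi*(8/2000)^2 = 5.02655e-05 m^2
Fd = 0.5*Cd*rho*A*v^2 = 0.5*0.5*1.225*5.02655e-05*886^2 = 12.08 N

12.08 N


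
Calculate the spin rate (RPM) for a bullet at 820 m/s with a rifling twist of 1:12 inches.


twist_m = 12*0.0254 = 0.3048 m
spin = v/twist = 820/0.3048 = 2690.289 rev/s
RPM = spin*60 = 2690.289*60 ≈ 161417 RPM

161417 RPM


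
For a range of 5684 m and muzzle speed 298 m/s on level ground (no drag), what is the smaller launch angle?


sin(2*theta) = R*g/v0^2 = 5684*9.81/298^2 = 0.6279, theta = arcsin(0.6279)/2 = 19.45°

19.45 degrees


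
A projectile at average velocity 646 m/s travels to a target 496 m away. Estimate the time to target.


t = d/v = 496/646 = 0.7678 s

0.7678 s


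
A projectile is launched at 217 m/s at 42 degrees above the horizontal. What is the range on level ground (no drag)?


R = v0^2 * sin(2*theta) / g = 217^2 * sin(2*42°) / 9.81 = 4774 m

4774 m


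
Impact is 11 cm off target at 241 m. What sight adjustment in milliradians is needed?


1 mrad subtends 1 cm per 10 m of range, so adj = error_cm / (dist_m / 10) = 11 / (241/10) = 0.4564 mrad

0.4564 mrad


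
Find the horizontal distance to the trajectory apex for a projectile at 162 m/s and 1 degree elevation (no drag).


R = v0^2*sin(2*theta)/g = 162^2*sin(2*1°)/9.81 = 93.3642 m
apex_dist = R/2 = 93.3642/2 = 46.68 m

46.68 m


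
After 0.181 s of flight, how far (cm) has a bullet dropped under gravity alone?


drop = 0.5*g*t^2 = 0.5*9.81*0.181^2 = 0.160693 m ≈ 16.07 cm

16.07 cm


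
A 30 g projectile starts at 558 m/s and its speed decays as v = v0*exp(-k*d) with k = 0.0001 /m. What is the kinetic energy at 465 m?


v = v0*exp(-k*d) = 558*exp(-0.0001*465) = 532.647 m/s
E = 0.5*m*v^2 = 0.5*0.03*532.647^2 = 4256 J

4256 J


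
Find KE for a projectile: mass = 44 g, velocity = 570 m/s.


E = 0.5*m*v^2 = 0.5*0.044*570^2 = 7148 J

7148 J


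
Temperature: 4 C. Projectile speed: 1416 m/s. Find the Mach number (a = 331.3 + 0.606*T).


a = 331.3 + 0.606*(4) = 333.724 m/s
M = v/a = 1416/333.724 = 4.243

4.243


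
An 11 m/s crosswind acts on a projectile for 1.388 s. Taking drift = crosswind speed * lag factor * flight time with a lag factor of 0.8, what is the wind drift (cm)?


drift = v_wind * lag * t = 11 * 0.8 * 1.388 = 12.2144 m ≈ 1221 cm

1221 cm


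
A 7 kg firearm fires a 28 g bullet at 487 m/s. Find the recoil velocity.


v_recoil = m_p * v_p / m_gun = 0.028 * 487 / 7 = 1.948 m/s

1.948 m/s


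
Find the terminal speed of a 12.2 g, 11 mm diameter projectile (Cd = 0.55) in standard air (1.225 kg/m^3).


A = pi*(d/2)^2 = pi*(11/2000)^2 = 9.50332e-05 m^2
vt = sqrt(2mg/(Cd*rho*A)) = sqrt(2*0.0122*9.81/(0.55 * 1.225 * 9.50332e-05)) = 61.14 m/s

61.14 m/s


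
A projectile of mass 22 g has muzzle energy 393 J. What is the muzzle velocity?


v = sqrt(2*E/m) = sqrt(2*393/0.022) = 189 m/s

189 m/s


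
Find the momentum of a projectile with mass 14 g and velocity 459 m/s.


p = m*v = 0.014*459 = 6.426 kg·m/s

6.426 kg·m/s


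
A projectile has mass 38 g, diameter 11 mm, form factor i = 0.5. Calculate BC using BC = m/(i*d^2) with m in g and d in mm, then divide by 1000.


BC = m/(i*d^2*1000) = 38/(0.5 * 11^2 * 1000) = 0.0006281

0.0006281


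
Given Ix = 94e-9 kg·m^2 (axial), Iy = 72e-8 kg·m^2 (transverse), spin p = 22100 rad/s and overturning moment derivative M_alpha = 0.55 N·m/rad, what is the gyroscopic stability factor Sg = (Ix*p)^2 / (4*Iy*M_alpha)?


Sg = Ix^2 * p^2 / (4 * Iy * M_alpha) = (94e-9)^2 * 22100^2 / (4 * 72e-8 * 0.55) = 2.724

2.724


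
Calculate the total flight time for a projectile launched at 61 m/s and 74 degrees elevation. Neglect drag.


T = 2*v0*sin(theta)/g = 2*61*sin(74°)/9.81 = 11.95 s

11.95 s


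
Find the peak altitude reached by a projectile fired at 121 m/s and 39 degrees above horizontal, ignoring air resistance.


H = (v0*sin(theta))^2 / (2g) = (121*sin(39°))^2 / (2*9.81) = 295.5 m

295.5 m


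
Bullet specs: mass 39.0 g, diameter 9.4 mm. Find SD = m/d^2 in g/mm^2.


SD = m/d^2 = 39.0/9.4^2 = 0.4414 g/mm^2

0.4414 g/mm^2


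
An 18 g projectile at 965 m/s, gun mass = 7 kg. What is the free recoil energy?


v_r = m_p*v_p/m_gun = 0.018*965/7 = 2.48143 m/s, E_r = 0.5*m_gun*v_r^2 = 0.5*7*2.48143^2 = 21.55 J

21.55 J


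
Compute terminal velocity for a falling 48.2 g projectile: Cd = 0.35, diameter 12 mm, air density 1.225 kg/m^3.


A = pi*(d/2)^2 = pi*(12/2000)^2 = 1.13097e-04 m^2
vt = sqrt(2mg/(Cd*rho*A)) = sqrt(2*0.0482*9.81/(0.35 * 1.225 * 1.13097e-04)) = 139.7 m/s

139.7 m/s


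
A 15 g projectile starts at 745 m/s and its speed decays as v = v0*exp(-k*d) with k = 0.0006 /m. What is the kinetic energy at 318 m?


v = v0*exp(-k*d) = 745*exp(-0.0006*318) = 615.592 m/s
E = 0.5*m*v^2 = 0.5*0.015*615.592^2 = 2842 J

2842 J


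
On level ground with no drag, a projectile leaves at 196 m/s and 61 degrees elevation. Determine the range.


R = v0^2 * sin(2*theta) / g = 196^2 * sin(2*61°) / 9.81 = 3321 m

3321 m


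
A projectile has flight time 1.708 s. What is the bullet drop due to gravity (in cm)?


drop = 0.5*g*t^2 = 0.5*9.81*1.708^2 = 14.3092 m ≈ 1431 cm

1431 cm


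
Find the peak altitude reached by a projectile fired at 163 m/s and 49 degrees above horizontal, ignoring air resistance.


H = (v0*sin(theta))^2 / (2g) = (163*sin(49°))^2 / (2*9.81) = 771.3 m

771.3 m


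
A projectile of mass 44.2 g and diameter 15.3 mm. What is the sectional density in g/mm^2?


SD = m/d^2 = 44.2/15.3^2 = 0.1888 g/mm^2

0.1888 g/mm^2


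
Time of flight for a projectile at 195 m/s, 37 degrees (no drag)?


T = 2*v0*sin(theta)/g = 2*195*sin(37°)/9.81 = 23.93 s

23.93 s


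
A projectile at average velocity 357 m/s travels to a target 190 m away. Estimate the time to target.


t = d/v = 190/357 = 0.5322 s

0.5322 s


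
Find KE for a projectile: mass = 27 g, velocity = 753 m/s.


E = 0.5*m*v^2 = 0.5*0.027*753^2 = 7655 J

7655 J


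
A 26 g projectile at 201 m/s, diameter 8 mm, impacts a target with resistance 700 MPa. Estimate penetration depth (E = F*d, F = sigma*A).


A = pi*(d/2)^2 = pi*(8/2)^2 = 50.2655 mm^2
E = 0.5*m*v^2 = 0.5*0.026*201^2 = 525.213 J
depth = E/(sigma*A) = 525.213 J / (700 MPa * 50.2655 mm^2) = 525.213/(700 * 50.2655) m = 0.0149268 m ≈ 14.93 mm

14.93 mm


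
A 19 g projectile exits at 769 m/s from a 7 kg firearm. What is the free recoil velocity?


v_recoil = m_p * v_p / m_gun = 0.019 * 769 / 7 = 2.087 m/s

2.087 m/s


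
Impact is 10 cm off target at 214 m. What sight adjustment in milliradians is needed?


1 mrad subtends 1 cm per 10 m of range, so adj = error_cm / (dist_m / 10) = 10 / (214/10) = 0.4673 mrad

0.4673 mrad


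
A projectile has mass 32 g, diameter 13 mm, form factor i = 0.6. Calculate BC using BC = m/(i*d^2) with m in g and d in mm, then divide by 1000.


BC = m/(i*d^2*1000) = 32/(0.6 * 13^2 * 1000) = 0.0003156

0.0003156


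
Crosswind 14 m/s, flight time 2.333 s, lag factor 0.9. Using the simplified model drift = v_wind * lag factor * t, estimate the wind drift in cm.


drift = v_wind * lag * t = 14 * 0.9 * 2.333 = 29.3958 m ≈ 2940 cm

2940 cm


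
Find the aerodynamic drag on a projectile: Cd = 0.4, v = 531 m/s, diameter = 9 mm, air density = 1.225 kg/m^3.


A = pi*(d/2)^2 = pi*(9/2000)^2 = 6.36173e-05 m^2
Fd = 0.5*Cd*rho*A*v^2 = 0.5*0.4*1.225*6.36173e-05*531^2 = 4.395 N

4.395 N


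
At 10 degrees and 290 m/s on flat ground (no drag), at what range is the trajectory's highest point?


R = v0^2*sin(2*theta)/g = 290^2*sin(2*10°)/9.81 = 2932.1 m
apex_dist = R/2 = 2932.1/2 = 1466 m

1466 m


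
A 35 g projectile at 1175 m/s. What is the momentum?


p = m*v = 0.035*1175 = 41.13 kg·m/s

41.13 kg·m/s


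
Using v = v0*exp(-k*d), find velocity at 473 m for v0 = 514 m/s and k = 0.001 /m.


v = v0*exp(-k*d) = 514*exp(-0.001*473) = 320.3 m/s

320.3 m/s


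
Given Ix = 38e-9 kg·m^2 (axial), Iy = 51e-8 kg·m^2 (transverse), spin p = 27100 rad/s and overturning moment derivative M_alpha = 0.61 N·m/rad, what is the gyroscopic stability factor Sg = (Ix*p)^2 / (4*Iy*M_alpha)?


Sg = Ix^2 * p^2 / (4 * Iy * M_alpha) = (38e-9)^2 * 27100^2 / (4 * 51e-8 * 0.61) = 0.8522

0.8522


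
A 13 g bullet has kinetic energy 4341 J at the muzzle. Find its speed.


v = sqrt(2*E/m) = sqrt(2*4341/0.013) = 817.2 m/s

817.2 m/s


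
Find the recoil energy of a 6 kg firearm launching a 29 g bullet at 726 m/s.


v_r = m_p*v_p/m_gun = 0.029*726/6 = 3.509 m/s, E_r = 0.5*m_gun*v_r^2 = 0.5*6*3.509^2 = 36.94 J

36.94 J


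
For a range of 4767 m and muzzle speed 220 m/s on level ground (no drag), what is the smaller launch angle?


sin(2*theta) = R*g/v0^2 = 4767*9.81/220^2 = 0.966204, theta = arcsin(0.966204)/2 = 37.53°

37.53 degrees


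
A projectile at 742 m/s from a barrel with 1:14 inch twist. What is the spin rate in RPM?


twist_m = 14*0.0254 = 0.3556 m
spin = v/twist = 742/0.3556 = 2086.614 rev/s
RPM = spin*60 = 2086.614*60 ≈ 125197 RPM

125197 RPM


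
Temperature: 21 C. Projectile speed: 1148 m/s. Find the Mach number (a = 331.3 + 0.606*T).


a = 331.3 + 0.606*(21) = 344.026 m/s
M = v/a = 1148/344.026 = 3.337

3.337


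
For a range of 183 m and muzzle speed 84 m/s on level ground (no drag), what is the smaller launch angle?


sin(2*theta) = R*g/v0^2 = 183*9.81/84^2 = 0.254426, theta = arcsin(0.254426)/2 = 7.37°

7.37 degrees


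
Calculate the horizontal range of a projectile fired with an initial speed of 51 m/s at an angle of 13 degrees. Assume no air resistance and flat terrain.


R = v0^2 * sin(2*theta) / g = 51^2 * sin(2*13°) / 9.81 = 116.2 m

116.2 m


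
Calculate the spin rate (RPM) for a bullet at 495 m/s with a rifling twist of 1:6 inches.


twist_m = 6*0.0254 = 0.1524 m
spin = v/twist = 495/0.1524 = 3248.031 rev/s
RPM = spin*60 = 3248.031*60 ≈ 194882 RPM

194882 RPM


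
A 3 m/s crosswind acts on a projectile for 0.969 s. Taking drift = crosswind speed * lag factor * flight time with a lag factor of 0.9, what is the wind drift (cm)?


drift = v_wind * lag * t = 3 * 0.9 * 0.969 = 2.6163 m ≈ 261.6 cm

261.6 cm


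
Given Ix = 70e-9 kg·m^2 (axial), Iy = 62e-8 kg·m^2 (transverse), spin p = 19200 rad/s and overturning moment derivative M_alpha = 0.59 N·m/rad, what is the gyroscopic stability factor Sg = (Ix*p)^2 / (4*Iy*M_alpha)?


Sg = Ix^2 * p^2 / (4 * Iy * M_alpha) = (70e-9)^2 * 19200^2 / (4 * 62e-8 * 0.59) = 1.235

1.235


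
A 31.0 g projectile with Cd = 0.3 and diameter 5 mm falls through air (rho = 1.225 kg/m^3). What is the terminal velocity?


A = pi*(d/2)^2 = pi*(5/2000)^2 = 1.96350e-05 m^2
vt = sqrt(2mg/(Cd*rho*A)) = sqrt(2*0.031*9.81/(0.3 * 1.225 * 1.96350e-05)) = 290.3 m/s

290.3 m/s


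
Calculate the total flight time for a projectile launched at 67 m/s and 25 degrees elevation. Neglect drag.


T = 2*v0*sin(theta)/g = 2*67*sin(25°)/9.81 = 5.773 s

5.773 s


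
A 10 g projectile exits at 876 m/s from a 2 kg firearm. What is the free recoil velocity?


v_recoil = m_p * v_p / m_gun = 0.01 * 876 / 2 = 4.38 m/s

4.38 m/s


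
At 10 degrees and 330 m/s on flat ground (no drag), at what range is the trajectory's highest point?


R = v0^2*sin(2*theta)/g = 330^2*sin(2*10°)/9.81 = 3796.74 m
apex_dist = R/2 = 3796.74/2 = 1898 m

1898 m


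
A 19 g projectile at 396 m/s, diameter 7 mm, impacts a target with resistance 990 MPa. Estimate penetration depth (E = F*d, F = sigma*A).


A = pi*(d/2)^2 = pi*(7/2)^2 = 38.4845 mm^2
E = 0.5*m*v^2 = 0.5*0.019*396^2 = 1489.75 J
depth = E/(sigma*A) = 1489.75 J / (990 MPa * 38.4845 mm^2) = 1489.75/(990 * 38.4845) m = 0.0391014 m ≈ 39.1 mm

39.1 mm


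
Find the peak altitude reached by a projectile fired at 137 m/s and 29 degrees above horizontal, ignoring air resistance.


H = (v0*sin(theta))^2 / (2g) = (137*sin(29°))^2 / (2*9.81) = 224.8 m

224.8 m


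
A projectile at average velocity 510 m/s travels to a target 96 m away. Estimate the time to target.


t = d/v = 96/510 = 0.1882 s

0.1882 s


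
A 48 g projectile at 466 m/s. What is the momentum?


p = m*v = 0.048*466 = 22.37 kg·m/s

22.37 kg·m/s


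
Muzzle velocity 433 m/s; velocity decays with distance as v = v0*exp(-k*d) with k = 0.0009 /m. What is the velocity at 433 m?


v = v0*exp(-k*d) = 433*exp(-0.0009*433) = 293.3 m/s

293.3 m/s


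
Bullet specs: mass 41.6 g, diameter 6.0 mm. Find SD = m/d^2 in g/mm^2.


SD = m/d^2 = 41.6/6.0^2 = 1.156 g/mm^2

1.156 g/mm^2


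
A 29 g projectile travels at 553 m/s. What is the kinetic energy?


E = 0.5*m*v^2 = 0.5*0.029*553^2 = 4434 J

4434 J


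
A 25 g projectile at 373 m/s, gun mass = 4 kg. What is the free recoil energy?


v_r = m_p*v_p/m_gun = 0.025*373/4 = 2.33125 m/s, E_r = 0.5*m_gun*v_r^2 = 0.5*4*2.33125^2 = 10.87 J

10.87 J


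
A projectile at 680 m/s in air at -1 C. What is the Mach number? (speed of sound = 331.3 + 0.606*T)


a = 331.3 + 0.606*(-1) = 330.694 m/s
M = v/a = 680/330.694 = 2.056

2.056


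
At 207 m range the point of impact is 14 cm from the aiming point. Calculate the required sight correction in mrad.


1 mrad subtends 1 cm per 10 m of range, so adj = error_cm / (dist_m / 10) = 14 / (207/10) = 0.6763 mrad

0.6763 mrad


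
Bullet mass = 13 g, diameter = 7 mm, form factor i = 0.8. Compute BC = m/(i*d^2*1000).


BC = m/(i*d^2*1000) = 13/(0.8 * 7^2 * 1000) = 0.0003316

0.0003316


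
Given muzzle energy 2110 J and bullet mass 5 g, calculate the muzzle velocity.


v = sqrt(2*E/m) = sqrt(2*2110/0.005) = 918.7 m/s

918.7 m/s


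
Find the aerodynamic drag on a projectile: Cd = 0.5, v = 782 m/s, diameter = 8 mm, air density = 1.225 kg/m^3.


A = pi*(d/2)^2 = pi*(8/2000)^2 = 5.02655e-05 m^2
Fd = 0.5*Cd*rho*A*v^2 = 0.5*0.5*1.225*5.02655e-05*782^2 = 9.414 N

9.414 N


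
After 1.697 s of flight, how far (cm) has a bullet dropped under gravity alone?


drop = 0.5*g*t^2 = 0.5*9.81*1.697^2 = 14.1255 m ≈ 1413 cm

1413 cm


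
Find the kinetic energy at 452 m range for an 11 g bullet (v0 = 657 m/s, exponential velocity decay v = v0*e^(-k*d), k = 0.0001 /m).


v = v0*exp(-k*d) = 657*exp(-0.0001*452) = 627.965 m/s
E = 0.5*m*v^2 = 0.5*0.011*627.965^2 = 2169 J

2169 J


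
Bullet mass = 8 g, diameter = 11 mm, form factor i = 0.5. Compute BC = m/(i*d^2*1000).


BC = m/(i*d^2*1000) = 8/(0.5 * 11^2 * 1000) = 0.0001322

0.0001322


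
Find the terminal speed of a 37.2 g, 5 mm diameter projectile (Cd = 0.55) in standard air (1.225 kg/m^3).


A = pi*(d/2)^2 = pi*(5/2000)^2 = 1.96350e-05 m^2
vt = sqrt(2mg/(Cd*rho*A)) = sqrt(2*0.0372*9.81/(0.55 * 1.225 * 1.96350e-05)) = 234.9 m/s

234.9 m/s


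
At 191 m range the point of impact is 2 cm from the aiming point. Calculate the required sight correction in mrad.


1 mrad subtends 1 cm per 10 m of range, so adj = error_cm / (dist_m / 10) = 2 / (191/10) = 0.1047 mrad

0.1047 mrad


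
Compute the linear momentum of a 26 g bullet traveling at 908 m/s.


p = m*v = 0.026*908 = 23.61 kg·m/s

23.61 kg·m/s


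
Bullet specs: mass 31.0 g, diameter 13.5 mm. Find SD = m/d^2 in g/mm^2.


SD = m/d^2 = 31.0/13.5^2 = 0.1701 g/mm^2

0.1701 g/mm^2


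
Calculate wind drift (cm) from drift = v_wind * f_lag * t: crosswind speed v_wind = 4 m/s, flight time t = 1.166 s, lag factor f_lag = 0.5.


drift = v_wind * lag * t = 4 * 0.5 * 1.166 = 2.332 m ≈ 233.2 cm

233.2 cm


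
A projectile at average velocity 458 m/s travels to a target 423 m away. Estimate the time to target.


t = d/v = 423/458 = 0.9236 s

0.9236 s


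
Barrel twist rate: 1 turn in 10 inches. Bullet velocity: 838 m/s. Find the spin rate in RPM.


twist_m = 10*0.0254 = 0.254 m
spin = v/twist = 838/0.254 = 3299.213 rev/s
RPM = spin*60 = 3299.213*60 ≈ 197953 RPM

197953 RPM


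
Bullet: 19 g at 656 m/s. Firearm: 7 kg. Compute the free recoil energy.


v_r = m_p*v_p/m_gun = 0.019*656/7 = 1.78057 m/s, E_r = 0.5*m_gun*v_r^2 = 0.5*7*1.78057^2 = 11.1 J

11.1 J


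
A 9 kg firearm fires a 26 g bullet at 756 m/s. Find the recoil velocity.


v_recoil = m_p * v_p / m_gun = 0.026 * 756 / 9 = 2.184 m/s

2.184 m/s


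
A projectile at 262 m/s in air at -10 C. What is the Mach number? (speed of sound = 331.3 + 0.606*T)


a = 331.3 + 0.606*(-10) = 325.24 m/s
M = v/a = 262/325.24 = 0.8056

0.8056


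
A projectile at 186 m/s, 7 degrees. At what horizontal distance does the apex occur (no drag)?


R = v0^2*sin(2*theta)/g = 186^2*sin(2*7°)/9.81 = 853.163 m
apex_dist = R/2 = 853.163/2 = 426.6 m

426.6 m


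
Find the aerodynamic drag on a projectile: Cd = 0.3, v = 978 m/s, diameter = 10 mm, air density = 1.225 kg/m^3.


A = pi*(d/2)^2 = pi*(10/2000)^2 = 7.85398e-05 m^2
Fd = 0.5*Cd*rho*A*v^2 = 0.5*0.3*1.225*7.85398e-05*978^2 = 13.8 N

13.8 N


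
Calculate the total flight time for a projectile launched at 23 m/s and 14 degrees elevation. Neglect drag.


T = 2*v0*sin(theta)/g = 2*23*sin(14°)/9.81 = 1.134 s

1.134 s


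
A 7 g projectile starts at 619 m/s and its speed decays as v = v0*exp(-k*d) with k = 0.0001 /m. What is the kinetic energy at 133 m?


v = v0*exp(-k*d) = 619*exp(-0.0001*133) = 610.822 m/s
E = 0.5*m*v^2 = 0.5*0.007*610.822^2 = 1306 J

1306 J


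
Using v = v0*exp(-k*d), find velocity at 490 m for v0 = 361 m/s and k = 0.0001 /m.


v = v0*exp(-k*d) = 361*exp(-0.0001*490) = 343.7 m/s

343.7 m/s


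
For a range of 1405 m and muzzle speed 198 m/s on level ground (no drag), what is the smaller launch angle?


sin(2*theta) = R*g/v0^2 = 1405*9.81/198^2 = 0.351573, theta = arcsin(0.351573)/2 = 10.29°

10.29 degrees


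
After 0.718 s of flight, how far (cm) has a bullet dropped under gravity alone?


drop = 0.5*g*t^2 = 0.5*9.81*0.718^2 = 2.52865 m ≈ 252.9 cm

252.9 cm


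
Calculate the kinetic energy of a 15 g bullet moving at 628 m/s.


E = 0.5*m*v^2 = 0.5*0.015*628^2 = 2958 J

2958 J


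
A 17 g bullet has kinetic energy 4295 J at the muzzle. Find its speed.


v = sqrt(2*E/m) = sqrt(2*4295/0.017) = 710.8 m/s

710.8 m/s


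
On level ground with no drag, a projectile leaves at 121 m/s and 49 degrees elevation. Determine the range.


R = v0^2 * sin(2*theta) / g = 121^2 * sin(2*49°) / 9.81 = 1478 m

1478 m


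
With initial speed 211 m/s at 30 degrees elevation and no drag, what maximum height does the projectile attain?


H = (v0*sin(theta))^2 / (2g) = (211*sin(30°))^2 / (2*9.81) = 567.3 m

567.3 m


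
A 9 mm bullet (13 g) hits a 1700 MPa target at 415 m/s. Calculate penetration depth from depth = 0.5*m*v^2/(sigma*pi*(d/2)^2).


A = pi*(d/2)^2 = pi*(9/2)^2 = 63.6173 mm^2
E = 0.5*m*v^2 = 0.5*0.013*415^2 = 1119.46 J
depth = E/(sigma*A) = 1119.46 J / (1700 MPa * 63.6173 mm^2) = 1119.46/(1700 * 63.6173) m = 0.0103511 m ≈ 10.35 mm

10.35 mm


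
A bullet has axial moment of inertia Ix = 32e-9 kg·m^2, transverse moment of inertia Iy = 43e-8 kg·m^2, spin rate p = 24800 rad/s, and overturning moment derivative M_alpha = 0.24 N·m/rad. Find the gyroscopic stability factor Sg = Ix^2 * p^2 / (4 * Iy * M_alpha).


Sg = Ix^2 * p^2 / (4 * Iy * M_alpha) = (32e-9)^2 * 24800^2 / (4 * 43e-8 * 0.24) = 1.526

1.526


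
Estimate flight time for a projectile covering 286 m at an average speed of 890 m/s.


t = d/v = 286/890 = 0.3213 s

0.3213 s


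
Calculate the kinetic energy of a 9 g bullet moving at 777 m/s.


E = 0.5*m*v^2 = 0.5*0.009*777^2 = 2717 J

2717 J


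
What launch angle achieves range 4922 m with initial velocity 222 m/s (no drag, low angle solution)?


sin(2*theta) = R*g/v0^2 = 4922*9.81/222^2 = 0.979726, theta = arcsin(0.979726)/2 = 39.22°

39.22 degrees


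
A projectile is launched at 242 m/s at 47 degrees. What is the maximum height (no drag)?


H = (v0*sin(theta))^2 / (2g) = (242*sin(47°))^2 / (2*9.81) = 1597 m

1597 m


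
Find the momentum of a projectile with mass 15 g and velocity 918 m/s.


p = m*v = 0.015*918 = 13.77 kg·m/s

13.77 kg·m/s


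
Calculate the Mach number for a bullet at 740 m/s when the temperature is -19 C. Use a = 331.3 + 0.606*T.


a = 331.3 + 0.606*(-19) = 319.786 m/s
M = v/a = 740/319.786 = 2.314

2.314


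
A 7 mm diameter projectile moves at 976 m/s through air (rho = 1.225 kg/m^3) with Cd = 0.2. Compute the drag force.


A = pi*(d/2)^2 = pi*(7/2000)^2 = 3.84845e-05 m^2
Fd = 0.5*Cd*rho*A*v^2 = 0.5*0.2*1.225*3.84845e-05*976^2 = 4.491 N

4.491 N


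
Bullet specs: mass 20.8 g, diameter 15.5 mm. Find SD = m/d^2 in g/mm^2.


SD = m/d^2 = 20.8/15.5^2 = 0.08658 g/mm^2

0.08658 g/mm^2


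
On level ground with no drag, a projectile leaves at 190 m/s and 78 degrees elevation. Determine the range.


R = v0^2 * sin(2*theta) / g = 190^2 * sin(2*78°) / 9.81 = 1497 m

1497 m


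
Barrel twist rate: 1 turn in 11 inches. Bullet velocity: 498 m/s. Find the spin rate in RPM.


twist_m = 11*0.0254 = 0.2794 m
spin = v/twist = 498/0.2794 = 1782.391 rev/s
RPM = spin*60 = 1782.391*60 ≈ 106943 RPM

106943 RPM


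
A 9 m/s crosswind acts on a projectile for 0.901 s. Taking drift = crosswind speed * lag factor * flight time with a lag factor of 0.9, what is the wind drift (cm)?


drift = v_wind * lag * t = 9 * 0.9 * 0.901 = 7.2981 m ≈ 729.8 cm

729.8 cm


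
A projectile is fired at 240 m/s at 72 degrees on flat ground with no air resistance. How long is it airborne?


T = 2*v0*sin(theta)/g = 2*240*sin(72°)/9.81 = 46.53 s

46.53 s


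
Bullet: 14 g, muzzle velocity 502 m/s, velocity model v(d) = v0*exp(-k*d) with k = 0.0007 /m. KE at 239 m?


v = v0*exp(-k*d) = 502*exp(-0.0007*239) = 424.665 m/s
E = 0.5*m*v^2 = 0.5*0.014*424.665^2 = 1262 J

1262 J


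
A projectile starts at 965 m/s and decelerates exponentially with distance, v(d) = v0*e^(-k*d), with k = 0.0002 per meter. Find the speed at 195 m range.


v = v0*exp(-k*d) = 965*exp(-0.0002*195) = 928.1 m/s

928.1 m/s


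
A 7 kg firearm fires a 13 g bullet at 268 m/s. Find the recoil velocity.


v_recoil = m_p * v_p / m_gun = 0.013 * 268 / 7 = 0.4977 m/s

0.4977 m/s


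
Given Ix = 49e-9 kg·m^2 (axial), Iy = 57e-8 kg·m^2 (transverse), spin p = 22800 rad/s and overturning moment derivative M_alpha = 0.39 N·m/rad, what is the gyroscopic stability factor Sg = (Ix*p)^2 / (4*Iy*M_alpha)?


Sg = Ix^2 * p^2 / (4 * Iy * M_alpha) = (49e-9)^2 * 22800^2 / (4 * 57e-8 * 0.39) = 1.404

1.404


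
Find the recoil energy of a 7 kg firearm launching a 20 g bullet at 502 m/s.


v_r = m_p*v_p/m_gun = 0.02*502/7 = 1.43429 m/s, E_r = 0.5*m_gun*v_r^2 = 0.5*7*1.43429^2 = 7.2 J

7.2 J


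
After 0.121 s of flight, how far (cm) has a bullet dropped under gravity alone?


drop = 0.5*g*t^2 = 0.5*9.81*0.121^2 = 0.0718141 m ≈ 7.181 cm

7.181 cm


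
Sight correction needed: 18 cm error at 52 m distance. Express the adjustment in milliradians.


1 mrad subtends 1 cm per 10 m of range, so adj = error_cm / (dist_m / 10) = 18 / (52/10) = 3.462 mrad

3.462 mrad


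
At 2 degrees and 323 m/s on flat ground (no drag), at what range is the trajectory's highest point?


R = v0^2*sin(2*theta)/g = 323^2*sin(2*2°)/9.81 = 741.858 m
apex_dist = R/2 = 741.858/2 = 370.9 m

370.9 m


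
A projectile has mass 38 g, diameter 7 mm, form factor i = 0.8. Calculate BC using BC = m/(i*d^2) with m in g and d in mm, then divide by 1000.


BC = m/(i*d^2*1000) = 38/(0.8 * 7^2 * 1000) = 0.0009694

0.0009694


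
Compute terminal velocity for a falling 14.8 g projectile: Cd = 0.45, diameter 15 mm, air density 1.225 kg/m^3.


A = pi*(d/2)^2 = pi*(15/2000)^2 = 1.76715e-04 m^2
vt = sqrt(2mg/(Cd*rho*A)) = sqrt(2*0.0148*9.81/(0.45 * 1.225 * 1.76715e-04)) = 54.6 m/s

54.6 m/s


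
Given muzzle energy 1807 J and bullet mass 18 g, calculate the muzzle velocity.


v = sqrt(2*E/m) = sqrt(2*1807/0.018) = 448.1 m/s

448.1 m/s


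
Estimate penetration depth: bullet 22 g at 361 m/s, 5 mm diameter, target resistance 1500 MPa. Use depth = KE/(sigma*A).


A = pi*(d/2)^2 = pi*(5/2)^2 = 19.635 mm^2
E = 0.5*m*v^2 = 0.5*0.022*361^2 = 1433.53 J
depth = E/(sigma*A) = 1433.53 J / (1500 MPa * 19.635 mm^2) = 1433.53/(1500 * 19.635) m = 0.0486728 m ≈ 48.67 mm

48.67 mm


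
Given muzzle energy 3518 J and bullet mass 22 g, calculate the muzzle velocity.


v = sqrt(2*E/m) = sqrt(2*3518/0.022) = 565.5 m/s

565.5 m/s


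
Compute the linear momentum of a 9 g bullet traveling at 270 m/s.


p = m*v = 0.009*270 = 2.43 kg·m/s

2.43 kg·m/s


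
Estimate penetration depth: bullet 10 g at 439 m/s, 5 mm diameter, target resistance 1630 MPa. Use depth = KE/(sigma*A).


A = pi*(d/2)^2 = pi*(5/2)^2 = 19.635 mm^2
E = 0.5*m*v^2 = 0.5*0.01*439^2 = 963.605 J
depth = E/(sigma*A) = 963.605 J / (1630 MPa * 19.635 mm^2) = 963.605/(1630 * 19.635) m = 0.030108 m ≈ 30.11 mm

30.11 mm


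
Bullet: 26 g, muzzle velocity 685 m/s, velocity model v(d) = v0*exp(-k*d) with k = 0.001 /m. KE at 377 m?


v = v0*exp(-k*d) = 685*exp(-0.001*377) = 469.853 m/s
E = 0.5*m*v^2 = 0.5*0.026*469.853^2 = 2870 J

2870 J


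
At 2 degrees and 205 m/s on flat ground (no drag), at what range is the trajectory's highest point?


R = v0^2*sin(2*theta)/g = 205^2*sin(2*2°)/9.81 = 298.829 m
apex_dist = R/2 = 298.829/2 = 149.4 m

149.4 m


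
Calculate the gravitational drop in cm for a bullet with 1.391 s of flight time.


drop = 0.5*g*t^2 = 0.5*9.81*1.391^2 = 9.49059 m ≈ 949.1 cm

949.1 cm


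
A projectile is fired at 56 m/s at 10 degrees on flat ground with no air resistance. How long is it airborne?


T = 2*v0*sin(theta)/g = 2*56*sin(10°)/9.81 = 1.983 s

1.983 s


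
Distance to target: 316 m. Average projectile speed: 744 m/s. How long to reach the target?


t = d/v = 316/744 = 0.4247 s

0.4247 s


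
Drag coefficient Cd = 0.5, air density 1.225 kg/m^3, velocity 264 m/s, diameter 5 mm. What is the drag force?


A = pi*(d/2)^2 = pi*(5/2000)^2 = 1.96350e-05 m^2
Fd = 0.5*Cd*rho*A*v^2 = 0.5*0.5*1.225*1.96350e-05*264^2 = 0.4191 N

0.4191 N


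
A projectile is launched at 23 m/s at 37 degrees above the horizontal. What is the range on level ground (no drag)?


R = v0^2 * sin(2*theta) / g = 23^2 * sin(2*37°) / 9.81 = 51.84 m

51.84 m


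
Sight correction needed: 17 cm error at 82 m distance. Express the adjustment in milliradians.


1 mrad subtends 1 cm per 10 m of range, so adj = error_cm / (dist_m / 10) = 17 / (82/10) = 2.073 mrad

2.073 mrad


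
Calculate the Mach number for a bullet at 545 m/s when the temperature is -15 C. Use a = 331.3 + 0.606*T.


a = 331.3 + 0.606*(-15) = 322.21 m/s
M = v/a = 545/322.21 = 1.691

1.691


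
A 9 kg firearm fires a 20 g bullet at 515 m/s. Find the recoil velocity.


v_recoil = m_p * v_p / m_gun = 0.02 * 515 / 9 = 1.144 m/s

1.144 m/s


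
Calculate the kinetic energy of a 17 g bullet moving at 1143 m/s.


E = 0.5*m*v^2 = 0.5*0.017*1143^2 = 11105 J

11105 J


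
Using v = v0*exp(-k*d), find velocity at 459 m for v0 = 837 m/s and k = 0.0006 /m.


v = v0*exp(-k*d) = 837*exp(-0.0006*459) = 635.5 m/s

635.5 m/s


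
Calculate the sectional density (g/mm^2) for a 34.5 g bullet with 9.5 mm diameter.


SD = m/d^2 = 34.5/9.5^2 = 0.3823 g/mm^2

0.3823 g/mm^2


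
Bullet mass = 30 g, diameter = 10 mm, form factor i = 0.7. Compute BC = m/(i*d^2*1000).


BC = m/(i*d^2*1000) = 30/(0.7 * 10^2 * 1000) = 0.0004286

0.0004286


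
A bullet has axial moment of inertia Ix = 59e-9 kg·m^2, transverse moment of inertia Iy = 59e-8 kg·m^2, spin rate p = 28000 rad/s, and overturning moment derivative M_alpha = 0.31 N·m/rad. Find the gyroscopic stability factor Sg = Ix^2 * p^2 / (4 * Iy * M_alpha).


Sg = Ix^2 * p^2 / (4 * Iy * M_alpha) = (59e-9)^2 * 28000^2 / (4 * 59e-8 * 0.31) = 3.73

3.73


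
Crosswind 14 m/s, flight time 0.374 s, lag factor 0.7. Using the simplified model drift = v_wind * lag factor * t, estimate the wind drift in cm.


drift = v_wind * lag * t = 14 * 0.7 * 0.374 = 3.6652 m ≈ 366.5 cm

366.5 cm


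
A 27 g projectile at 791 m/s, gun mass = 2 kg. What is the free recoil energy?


v_r = m_p*v_p/m_gun = 0.027*791/2 = 10.6785 m/s, E_r = 0.5*m_gun*v_r^2 = 0.5*2*10.6785^2 = 114 J

114 J


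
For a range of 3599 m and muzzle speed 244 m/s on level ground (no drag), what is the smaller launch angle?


sin(2*theta) = R*g/v0^2 = 3599*9.81/244^2 = 0.593023, theta = arcsin(0.593023)/2 = 18.19°

18.19 degrees


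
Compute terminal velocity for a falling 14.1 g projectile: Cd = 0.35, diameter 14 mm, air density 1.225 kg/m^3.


A = pi*(d/2)^2 = pi*(14/2000)^2 = 1.53938e-04 m^2
vt = sqrt(2mg/(Cd*rho*A)) = sqrt(2*0.0141*9.81/(0.35 * 1.225 * 1.53938e-04)) = 64.74 m/s

64.74 m/s


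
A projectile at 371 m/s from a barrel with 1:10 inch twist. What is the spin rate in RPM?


twist_m = 10*0.0254 = 0.254 m
spin = v/twist = 371/0.254 = 1460.63 rev/s
RPM = spin*60 = 1460.63*60 ≈ 87638 RPM

87638 RPM


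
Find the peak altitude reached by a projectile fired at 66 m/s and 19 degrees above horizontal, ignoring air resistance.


H = (v0*sin(theta))^2 / (2g) = (66*sin(19°))^2 / (2*9.81) = 23.53 m

23.53 m


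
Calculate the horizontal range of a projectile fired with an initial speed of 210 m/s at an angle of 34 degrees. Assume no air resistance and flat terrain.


R = v0^2 * sin(2*theta) / g = 210^2 * sin(2*34°) / 9.81 = 4168 m

4168 m


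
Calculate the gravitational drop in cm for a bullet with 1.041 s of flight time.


drop = 0.5*g*t^2 = 0.5*9.81*1.041^2 = 5.31546 m ≈ 531.5 cm

531.5 cm


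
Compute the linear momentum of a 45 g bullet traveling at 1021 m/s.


p = m*v = 0.045*1021 = 45.95 kg·m/s

45.95 kg·m/s


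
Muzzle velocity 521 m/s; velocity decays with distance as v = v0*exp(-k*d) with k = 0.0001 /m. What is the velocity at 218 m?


v = v0*exp(-k*d) = 521*exp(-0.0001*218) = 509.8 m/s

509.8 m/s


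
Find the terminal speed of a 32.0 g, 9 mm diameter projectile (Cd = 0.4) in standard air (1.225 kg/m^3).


A = pi*(d/2)^2 = pi*(9/2000)^2 = 6.36173e-05 m^2
vt = sqrt(2mg/(Cd*rho*A)) = sqrt(2*0.032*9.81/(0.4 * 1.225 * 6.36173e-05)) = 141.9 m/s

141.9 m/s


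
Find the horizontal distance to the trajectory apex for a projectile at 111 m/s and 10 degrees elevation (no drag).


R = v0^2*sin(2*theta)/g = 111^2*sin(2*10°)/9.81 = 429.565 m
apex_dist = R/2 = 429.565/2 = 214.8 m

214.8 m


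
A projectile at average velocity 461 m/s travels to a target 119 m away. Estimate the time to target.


t = d/v = 119/461 = 0.2581 s

0.2581 s


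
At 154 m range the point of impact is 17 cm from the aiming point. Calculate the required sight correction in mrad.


1 mrad subtends 1 cm per 10 m of range, so adj = error_cm / (dist_m / 10) = 17 / (154/10) = 1.104 mrad

1.104 mrad


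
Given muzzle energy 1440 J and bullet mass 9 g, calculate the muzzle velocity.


v = sqrt(2*E/m) = sqrt(2*1440/0.009) = 565.7 m/s

565.7 m/s


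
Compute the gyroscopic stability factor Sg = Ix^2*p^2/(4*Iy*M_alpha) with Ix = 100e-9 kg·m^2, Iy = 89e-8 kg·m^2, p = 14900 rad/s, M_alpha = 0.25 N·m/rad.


Sg = Ix^2 * p^2 / (4 * Iy * M_alpha) = (100e-9)^2 * 14900^2 / (4 * 89e-8 * 0.25) = 2.494

2.494


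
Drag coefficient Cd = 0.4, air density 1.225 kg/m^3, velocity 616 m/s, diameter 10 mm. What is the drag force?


A = pi*(d/2)^2 = pi*(10/2000)^2 = 7.85398e-05 m^2
Fd = 0.5*Cd*rho*A*v^2 = 0.5*0.4*1.225*7.85398e-05*616^2 = 7.302 N

7.302 N


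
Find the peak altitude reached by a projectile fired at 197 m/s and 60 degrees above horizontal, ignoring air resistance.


H = (v0*sin(theta))^2 / (2g) = (197*sin(60°))^2 / (2*9.81) = 1484 m

1484 m


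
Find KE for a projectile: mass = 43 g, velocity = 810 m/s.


E = 0.5*m*v^2 = 0.5*0.043*810^2 = 14106 J

14106 J


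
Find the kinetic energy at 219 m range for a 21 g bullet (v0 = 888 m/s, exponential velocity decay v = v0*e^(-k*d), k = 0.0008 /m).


v = v0*exp(-k*d) = 888*exp(-0.0008*219) = 745.289 m/s
E = 0.5*m*v^2 = 0.5*0.021*745.289^2 = 5832 J

5832 J


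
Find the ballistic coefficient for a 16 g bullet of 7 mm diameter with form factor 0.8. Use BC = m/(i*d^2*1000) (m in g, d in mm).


BC = m/(i*d^2*1000) = 16/(0.8 * 7^2 * 1000) = 0.0004082

0.0004082


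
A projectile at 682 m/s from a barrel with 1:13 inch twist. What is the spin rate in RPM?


twist_m = 13*0.0254 = 0.3302 m
spin = v/twist = 682/0.3302 = 2065.415 rev/s
RPM = spin*60 = 2065.415*60 ≈ 123925 RPM

123925 RPM


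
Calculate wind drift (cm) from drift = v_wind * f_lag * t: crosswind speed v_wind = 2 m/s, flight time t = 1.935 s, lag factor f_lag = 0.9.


drift = v_wind * lag * t = 2 * 0.9 * 1.935 = 3.483 m ≈ 348.3 cm

348.3 cm


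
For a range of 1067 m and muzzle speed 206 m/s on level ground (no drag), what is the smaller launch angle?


sin(2*theta) = R*g/v0^2 = 1067*9.81/206^2 = 0.24666, theta = arcsin(0.24666)/2 = 7.14°

7.14 degrees


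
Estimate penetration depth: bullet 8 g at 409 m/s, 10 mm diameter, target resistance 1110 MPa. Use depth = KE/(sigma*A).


A = pi*(d/2)^2 = pi*(10/2)^2 = 78.5398 mm^2
E = 0.5*m*v^2 = 0.5*0.008*409^2 = 669.124 J
depth = E/(sigma*A) = 669.124 J / (1110 MPa * 78.5398 mm^2) = 669.124/(1110 * 78.5398) m = 0.00767527 m ≈ 7.675 mm

7.675 mm


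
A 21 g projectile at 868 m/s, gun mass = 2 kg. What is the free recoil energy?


v_r = m_p*v_p/m_gun = 0.021*868/2 = 9.114 m/s, E_r = 0.5*m_gun*v_r^2 = 0.5*2*9.114^2 = 83.06 J

83.06 J


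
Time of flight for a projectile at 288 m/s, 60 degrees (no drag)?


T = 2*v0*sin(theta)/g = 2*288*sin(60°)/9.81 = 50.85 s

50.85 s


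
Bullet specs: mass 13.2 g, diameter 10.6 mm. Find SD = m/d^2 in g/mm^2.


SD = m/d^2 = 13.2/10.6^2 = 0.1175 g/mm^2

0.1175 g/mm^2


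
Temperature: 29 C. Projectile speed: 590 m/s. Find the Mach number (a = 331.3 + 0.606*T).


a = 331.3 + 0.606*(29) = 348.874 m/s
M = v/a = 590/348.874 = 1.691

1.691


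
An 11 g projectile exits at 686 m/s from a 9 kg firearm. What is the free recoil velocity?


v_recoil = m_p * v_p / m_gun = 0.011 * 686 / 9 = 0.8384 m/s

0.8384 m/s


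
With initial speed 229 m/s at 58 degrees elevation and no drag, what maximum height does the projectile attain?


H = (v0*sin(theta))^2 / (2g) = (229*sin(58°))^2 / (2*9.81) = 1922 m

1922 m


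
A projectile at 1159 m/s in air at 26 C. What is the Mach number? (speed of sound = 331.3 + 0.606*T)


a = 331.3 + 0.606*(26) = 347.056 m/s
M = v/a = 1159/347.056 = 3.34

3.34


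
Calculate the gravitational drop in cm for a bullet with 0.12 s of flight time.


drop = 0.5*g*t^2 = 0.5*9.81*0.12^2 = 0.070632 m ≈ 7.063 cm

7.063 cm


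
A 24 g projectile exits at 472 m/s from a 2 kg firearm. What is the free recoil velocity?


v_recoil = m_p * v_p / m_gun = 0.024 * 472 / 2 = 5.664 m/s

5.664 m/s


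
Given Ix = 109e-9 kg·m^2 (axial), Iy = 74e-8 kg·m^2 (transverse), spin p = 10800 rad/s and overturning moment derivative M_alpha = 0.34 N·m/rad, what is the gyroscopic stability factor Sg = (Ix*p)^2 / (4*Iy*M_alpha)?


Sg = Ix^2 * p^2 / (4 * Iy * M_alpha) = (109e-9)^2 * 10800^2 / (4 * 74e-8 * 0.34) = 1.377

1.377


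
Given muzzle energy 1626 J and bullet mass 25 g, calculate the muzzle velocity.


v = sqrt(2*E/m) = sqrt(2*1626/0.025) = 360.7 m/s

360.7 m/s


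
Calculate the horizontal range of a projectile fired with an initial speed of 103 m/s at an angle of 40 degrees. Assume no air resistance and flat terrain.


R = v0^2 * sin(2*theta) / g = 103^2 * sin(2*40°) / 9.81 = 1065 m

1065 m


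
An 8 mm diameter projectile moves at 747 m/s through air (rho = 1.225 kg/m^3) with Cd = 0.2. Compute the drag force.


A = pi*(d/2)^2 = pi*(8/2000)^2 = 5.02655e-05 m^2
Fd = 0.5*Cd*rho*A*v^2 = 0.5*0.2*1.225*5.02655e-05*747^2 = 3.436 N

3.436 N


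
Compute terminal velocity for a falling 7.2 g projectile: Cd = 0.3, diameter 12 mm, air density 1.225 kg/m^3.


A = pi*(d/2)^2 = pi*(12/2000)^2 = 1.13097e-04 m^2
vt = sqrt(2mg/(Cd*rho*A)) = sqrt(2*0.0072*9.81/(0.3 * 1.225 * 1.13097e-04)) = 58.3 m/s

58.3 m/s


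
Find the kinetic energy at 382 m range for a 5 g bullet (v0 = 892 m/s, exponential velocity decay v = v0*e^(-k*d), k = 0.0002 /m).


v = v0*exp(-k*d) = 892*exp(-0.0002*382) = 826.389 m/s
E = 0.5*m*v^2 = 0.5*0.005*826.389^2 = 1707 J

1707 J


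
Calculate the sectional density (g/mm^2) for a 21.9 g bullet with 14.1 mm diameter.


SD = m/d^2 = 21.9/14.1^2 = 0.1102 g/mm^2

0.1102 g/mm^2


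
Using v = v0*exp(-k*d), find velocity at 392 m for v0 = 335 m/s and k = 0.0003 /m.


v = v0*exp(-k*d) = 335*exp(-0.0003*392) = 297.8 m/s

297.8 m/s


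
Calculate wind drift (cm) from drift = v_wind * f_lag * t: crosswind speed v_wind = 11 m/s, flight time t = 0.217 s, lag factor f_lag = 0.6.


drift = v_wind * lag * t = 11 * 0.6 * 0.217 = 1.4322 m ≈ 143.2 cm

143.2 cm


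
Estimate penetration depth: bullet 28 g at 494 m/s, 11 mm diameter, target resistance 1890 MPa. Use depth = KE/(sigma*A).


A = pi*(d/2)^2 = pi*(11/2)^2 = 95.0332 mm^2
E = 0.5*m*v^2 = 0.5*0.028*494^2 = 3416.5 J
depth = E/(sigma*A) = 3416.5 J / (1890 MPa * 95.0332 mm^2) = 3416.5/(1890 * 95.0332) m = 0.0190215 m ≈ 19.02 mm

19.02 mm


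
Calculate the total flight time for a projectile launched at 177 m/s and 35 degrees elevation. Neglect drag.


T = 2*v0*sin(theta)/g = 2*177*sin(35°)/9.81 = 20.7 s

20.7 s


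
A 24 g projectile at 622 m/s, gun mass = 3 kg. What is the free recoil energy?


v_r = m_p*v_p/m_gun = 0.024*622/3 = 4.976 m/s, E_r = 0.5*m_gun*v_r^2 = 0.5*3*4.976^2 = 37.14 J

37.14 J
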